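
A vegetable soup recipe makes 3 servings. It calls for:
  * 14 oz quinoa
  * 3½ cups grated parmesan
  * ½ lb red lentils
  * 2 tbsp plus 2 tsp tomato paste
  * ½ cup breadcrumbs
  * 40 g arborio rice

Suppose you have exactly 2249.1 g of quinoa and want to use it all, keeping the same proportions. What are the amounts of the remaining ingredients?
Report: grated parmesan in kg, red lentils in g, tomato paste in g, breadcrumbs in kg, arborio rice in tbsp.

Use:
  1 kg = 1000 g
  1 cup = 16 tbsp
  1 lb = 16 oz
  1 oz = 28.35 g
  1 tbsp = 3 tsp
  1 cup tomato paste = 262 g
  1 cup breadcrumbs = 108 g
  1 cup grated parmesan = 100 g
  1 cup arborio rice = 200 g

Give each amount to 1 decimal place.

grated parmesan: 2.0 kg; red lentils: 1285.2 g; tomato paste: 247.4 g; breadcrumbs: 0.3 kg; arborio rice: 18.1 tbsp

The original recipe has 396.9 g of quinoa, so the scaling factor is 2249.1 ÷ 396.9 = 17/3.
grated parmesan: 3.5 cup × 17/3 × 100 g/cup ÷ 1000 g/kg ≈ 2.0 kg
red lentils: 0.5 lb × 17/3 × 16 oz/lb × 28.35 g/oz = 1285.2 g
tomato paste: (2 tbsp + 2 tsp = 8/3 tbsp) × 17/3 ÷ 16 tbsp/cup × 262 g/cup ≈ 247.4 g
breadcrumbs: 0.5 cup × 17/3 × 108 g/cup ÷ 1000 g/kg ≈ 0.3 kg
arborio rice: 40 g × 17/3 ÷ 200 g/cup × 16 tbsp/cup ≈ 18.1 tbsp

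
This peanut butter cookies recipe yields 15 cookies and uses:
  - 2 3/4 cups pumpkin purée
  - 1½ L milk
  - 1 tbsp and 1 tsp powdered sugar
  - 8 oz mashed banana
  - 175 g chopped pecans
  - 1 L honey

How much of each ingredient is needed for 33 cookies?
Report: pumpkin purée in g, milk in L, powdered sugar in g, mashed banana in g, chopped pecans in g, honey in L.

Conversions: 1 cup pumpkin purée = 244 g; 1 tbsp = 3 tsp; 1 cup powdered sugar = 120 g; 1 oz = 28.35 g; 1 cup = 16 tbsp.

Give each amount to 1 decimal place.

Scaling factor: 33/15 = 11/5 = 2.2.
pumpkin purée: 2.75 cup × 11/5 × 244 g/cup = 1476.2 g
milk: 1.5 L × 11/5 = 3.3 L
powdered sugar: (1 tbsp + 1 tsp = 4/3 tbsp) × 11/5 ÷ 16 tbsp/cup × 120 g/cup = 22.0 g
mashed banana: 8 oz × 11/5 × 28.35 g/oz ≈ 499.0 g
chopped pecans: 175 g × 11/5 = 385.0 g
honey: 1 L × 11/5 = 2.2 L

pumpkin purée: 1476.2 g; milk: 3.3 L; powdered sugar: 22.0 g; mashed banana: 499.0 g; chopped pecans: 385.0 g; honey: 2.2 L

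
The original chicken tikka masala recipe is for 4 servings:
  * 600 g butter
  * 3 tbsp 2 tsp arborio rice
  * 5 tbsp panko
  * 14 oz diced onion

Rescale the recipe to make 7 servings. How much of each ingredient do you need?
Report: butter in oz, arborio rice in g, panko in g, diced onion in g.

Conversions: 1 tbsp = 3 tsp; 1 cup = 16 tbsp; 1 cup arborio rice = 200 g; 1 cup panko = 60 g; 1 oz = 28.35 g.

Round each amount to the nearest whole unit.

Scaling factor: 7/4 = 1.75.
butter: 600 g × 7/4 ÷ 28.35 g/oz ≈ 37 oz
arborio rice: (3 tbsp + 2 tsp = 11/3 tbsp) × 7/4 ÷ 16 tbsp/cup × 200 g/cup ≈ 80 g
panko: 5 tbsp × 7/4 ÷ 16 tbsp/cup × 60 g/cup ≈ 33 g
diced onion: 14 oz × 7/4 × 28.35 g/oz ≈ 695 g

butter: 37 oz; arborio rice: 80 g; panko: 33 g; diced onion: 695 g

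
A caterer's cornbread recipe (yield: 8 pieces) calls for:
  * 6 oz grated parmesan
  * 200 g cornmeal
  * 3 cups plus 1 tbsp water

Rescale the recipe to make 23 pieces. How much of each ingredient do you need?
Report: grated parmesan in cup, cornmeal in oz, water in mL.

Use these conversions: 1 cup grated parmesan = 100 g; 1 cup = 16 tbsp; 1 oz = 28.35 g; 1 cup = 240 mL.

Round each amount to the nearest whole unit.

grated parmesan: 5 cup; cornmeal: 20 oz; water: 2113 mL

Scaling factor: 23/8 = 2.875.
grated parmesan: 6 oz × 23/8 × 28.35 g/oz ÷ 100 g/cup ≈ 5 cup
cornmeal: 200 g × 23/8 ÷ 28.35 g/oz ≈ 20 oz
water: (3 cup + 1 tbsp = 3.0625 cup) × 23/8 × 240 mL/cup ≈ 2113 mL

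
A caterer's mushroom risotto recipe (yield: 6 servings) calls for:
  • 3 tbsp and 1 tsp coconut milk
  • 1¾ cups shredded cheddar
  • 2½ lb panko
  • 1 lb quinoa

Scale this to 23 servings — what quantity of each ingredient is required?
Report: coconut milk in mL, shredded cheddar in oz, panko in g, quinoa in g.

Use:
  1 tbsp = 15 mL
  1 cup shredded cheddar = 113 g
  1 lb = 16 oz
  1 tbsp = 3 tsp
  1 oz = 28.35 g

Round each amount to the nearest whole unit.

coconut milk: 192 mL; shredded cheddar: 27 oz; panko: 4347 g; quinoa: 1739 g

Scaling factor: 23/6.
coconut milk: (3 tbsp + 1 tsp = 10/3 tbsp) × 23/6 × 15 mL/tbsp ≈ 192 mL
shredded cheddar: 1.75 cup × 23/6 × 113 g/cup ÷ 28.35 g/oz ≈ 27 oz
panko: 2.5 lb × 23/6 × 16 oz/lb × 28.35 g/oz = 4347 g
quinoa: 1 lb × 23/6 × 16 oz/lb × 28.35 g/oz ≈ 1739 g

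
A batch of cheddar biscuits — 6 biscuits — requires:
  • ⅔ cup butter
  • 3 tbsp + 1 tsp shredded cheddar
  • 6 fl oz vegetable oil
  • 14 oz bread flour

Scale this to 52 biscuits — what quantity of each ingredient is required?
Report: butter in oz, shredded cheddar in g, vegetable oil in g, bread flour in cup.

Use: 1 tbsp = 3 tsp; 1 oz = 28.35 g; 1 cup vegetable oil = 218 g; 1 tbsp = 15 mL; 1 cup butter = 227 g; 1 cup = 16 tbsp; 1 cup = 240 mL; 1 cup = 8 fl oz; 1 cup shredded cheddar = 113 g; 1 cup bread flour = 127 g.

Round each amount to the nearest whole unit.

Scaling factor: 52/6 = 26/3.
butter: 2/3 cup × 26/3 × 227 g/cup ÷ 28.35 g/oz ≈ 46 oz
shredded cheddar: (3 tbsp + 1 tsp = 10/3 tbsp) × 26/3 ÷ 16 tbsp/cup × 113 g/cup ≈ 204 g
vegetable oil: 6 fl oz × 26/3 ÷ 8 fl oz/cup × 218 g/cup = 1417 g
bread flour: 14 oz × 26/3 × 28.35 g/oz ÷ 127 g/cup ≈ 27 cup

butter: 46 oz; shredded cheddar: 204 g; vegetable oil: 1417 g; bread flour: 27 cup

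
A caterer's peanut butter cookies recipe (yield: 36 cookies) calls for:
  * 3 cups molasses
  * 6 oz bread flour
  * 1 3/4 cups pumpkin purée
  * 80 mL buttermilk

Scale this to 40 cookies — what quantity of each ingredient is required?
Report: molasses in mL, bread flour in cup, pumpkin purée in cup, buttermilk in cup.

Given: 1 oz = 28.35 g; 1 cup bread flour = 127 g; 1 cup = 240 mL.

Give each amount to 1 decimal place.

Scaling factor: 40/36 = 10/9.
molasses: 3 cup × 10/9 × 240 mL/cup = 800.0 mL
bread flour: 6 oz × 10/9 × 28.35 g/oz ÷ 127 g/cup ≈ 1.5 cup
pumpkin purée: 1.75 cup × 10/9 ≈ 1.9 cup
buttermilk: 80 mL × 10/9 ÷ 240 mL/cup ≈ 0.4 cup

molasses: 800.0 mL; bread flour: 1.5 cup; pumpkin purée: 1.9 cup; buttermilk: 0.4 cup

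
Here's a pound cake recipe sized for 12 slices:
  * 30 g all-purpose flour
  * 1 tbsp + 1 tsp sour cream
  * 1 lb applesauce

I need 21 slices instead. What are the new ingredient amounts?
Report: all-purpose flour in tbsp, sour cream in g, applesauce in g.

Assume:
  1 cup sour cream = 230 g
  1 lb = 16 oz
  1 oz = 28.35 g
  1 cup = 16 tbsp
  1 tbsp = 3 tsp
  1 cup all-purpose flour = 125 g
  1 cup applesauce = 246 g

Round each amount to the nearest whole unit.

Scaling factor: 21/12 = 7/4 = 1.75.
all-purpose flour: 30 g × 7/4 ÷ 125 g/cup × 16 tbsp/cup ≈ 7 tbsp
sour cream: (1 tbsp + 1 tsp = 4/3 tbsp) × 7/4 ÷ 16 tbsp/cup × 230 g/cup ≈ 34 g
applesauce: 1 lb × 7/4 × 16 oz/lb × 28.35 g/oz ≈ 794 g

all-purpose flour: 7 tbsp; sour cream: 34 g; applesauce: 794 g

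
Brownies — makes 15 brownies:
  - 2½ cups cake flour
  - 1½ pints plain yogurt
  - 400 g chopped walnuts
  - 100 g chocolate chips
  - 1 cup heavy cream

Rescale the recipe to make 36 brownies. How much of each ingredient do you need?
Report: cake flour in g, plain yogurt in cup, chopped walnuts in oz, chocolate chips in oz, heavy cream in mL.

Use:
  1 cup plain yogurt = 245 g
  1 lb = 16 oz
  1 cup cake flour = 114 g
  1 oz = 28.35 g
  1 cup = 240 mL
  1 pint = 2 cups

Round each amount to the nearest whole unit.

Scaling factor: 36/15 = 12/5 = 2.4.
cake flour: 2.5 cup × 12/5 × 114 g/cup = 684 g
plain yogurt: 1.5 pint × 12/5 × 2 cup/pint ≈ 7 cup
chopped walnuts: 400 g × 12/5 ÷ 28.35 g/oz ≈ 34 oz
chocolate chips: 100 g × 12/5 ÷ 28.35 g/oz ≈ 8 oz
heavy cream: 1 cup × 12/5 × 240 mL/cup = 576 mL

cake flour: 684 g; plain yogurt: 7 cup; chopped walnuts: 34 oz; chocolate chips: 8 oz; heavy cream: 576 mL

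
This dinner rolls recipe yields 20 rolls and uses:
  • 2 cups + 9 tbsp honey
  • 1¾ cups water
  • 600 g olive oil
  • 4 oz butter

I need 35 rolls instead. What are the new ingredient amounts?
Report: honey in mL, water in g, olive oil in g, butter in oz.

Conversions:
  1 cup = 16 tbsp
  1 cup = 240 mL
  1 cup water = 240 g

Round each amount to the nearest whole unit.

honey: 1076 mL; water: 735 g; olive oil: 1050 g; butter: 7 oz

Scaling factor: 35/20 = 7/4 = 1.75.
honey: (2 cup + 9 tbsp = 2.5625 cup) × 7/4 × 240 mL/cup ≈ 1076 mL
water: 1.75 cup × 7/4 × 240 g/cup = 735 g
olive oil: 600 g × 7/4 = 1050 g
butter: 4 oz × 7/4 = 7 oz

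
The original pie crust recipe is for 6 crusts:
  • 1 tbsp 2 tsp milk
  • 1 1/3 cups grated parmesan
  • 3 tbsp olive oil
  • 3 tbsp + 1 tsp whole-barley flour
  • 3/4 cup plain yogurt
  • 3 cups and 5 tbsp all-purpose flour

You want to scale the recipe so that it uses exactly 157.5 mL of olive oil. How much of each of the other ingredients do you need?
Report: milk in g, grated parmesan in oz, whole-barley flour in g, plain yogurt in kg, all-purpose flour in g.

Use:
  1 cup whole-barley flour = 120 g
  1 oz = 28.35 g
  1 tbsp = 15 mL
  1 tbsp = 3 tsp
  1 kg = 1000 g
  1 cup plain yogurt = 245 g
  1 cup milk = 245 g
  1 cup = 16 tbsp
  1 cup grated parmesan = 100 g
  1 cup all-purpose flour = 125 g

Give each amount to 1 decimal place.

milk: 89.3 g; grated parmesan: 16.5 oz; whole-barley flour: 87.5 g; plain yogurt: 0.6 kg; all-purpose flour: 1449.2 g

The original recipe has 45 mL of olive oil, so the scaling factor is 157.5 ÷ 45 = 7/2 = 3.5.
milk: (1 tbsp + 2 tsp = 5/3 tbsp) × 7/2 ÷ 16 tbsp/cup × 245 g/cup ≈ 89.3 g
grated parmesan: 4/3 cup × 7/2 × 100 g/cup ÷ 28.35 g/oz ≈ 16.5 oz
whole-barley flour: (3 tbsp + 1 tsp = 10/3 tbsp) × 7/2 ÷ 16 tbsp/cup × 120 g/cup = 87.5 g
plain yogurt: 0.75 cup × 7/2 × 245 g/cup ÷ 1000 g/kg ≈ 0.6 kg
all-purpose flour: (3 cup + 5 tbsp = 3.3125 cup) × 7/2 × 125 g/cup ≈ 1449.2 g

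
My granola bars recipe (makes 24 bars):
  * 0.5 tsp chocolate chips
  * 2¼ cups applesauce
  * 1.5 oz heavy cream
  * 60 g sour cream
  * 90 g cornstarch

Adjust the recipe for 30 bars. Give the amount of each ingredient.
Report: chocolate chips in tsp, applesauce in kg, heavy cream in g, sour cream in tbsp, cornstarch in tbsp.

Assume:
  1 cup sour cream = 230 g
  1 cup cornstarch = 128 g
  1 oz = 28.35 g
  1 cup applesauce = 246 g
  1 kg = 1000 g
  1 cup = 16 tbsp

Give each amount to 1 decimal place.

chocolate chips: 0.6 tsp; applesauce: 0.7 kg; heavy cream: 53.2 g; sour cream: 5.2 tbsp; cornstarch: 14.1 tbsp

Scaling factor: 30/24 = 5/4 = 1.25.
chocolate chips: 0.5 tsp × 5/4 ≈ 0.6 tsp
applesauce: 2.25 cup × 5/4 × 246 g/cup ÷ 1000 g/kg ≈ 0.7 kg
heavy cream: 1.5 oz × 5/4 × 28.35 g/oz ≈ 53.2 g
sour cream: 60 g × 5/4 ÷ 230 g/cup × 16 tbsp/cup ≈ 5.2 tbsp
cornstarch: 90 g × 5/4 ÷ 128 g/cup × 16 tbsp/cup ≈ 14.1 tbsp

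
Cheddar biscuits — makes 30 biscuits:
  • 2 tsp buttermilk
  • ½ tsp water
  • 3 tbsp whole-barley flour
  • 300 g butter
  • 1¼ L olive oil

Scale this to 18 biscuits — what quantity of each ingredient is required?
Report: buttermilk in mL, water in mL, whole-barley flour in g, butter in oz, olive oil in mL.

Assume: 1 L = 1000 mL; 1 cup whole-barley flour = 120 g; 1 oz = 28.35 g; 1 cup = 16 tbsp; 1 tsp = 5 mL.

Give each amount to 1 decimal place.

buttermilk: 6.0 mL; water: 1.5 mL; whole-barley flour: 13.5 g; butter: 6.3 oz; olive oil: 750.0 mL

Scaling factor: 18/30 = 3/5 = 0.6.
buttermilk: 2 tsp × 3/5 × 5 mL/tsp = 6.0 mL
water: 0.5 tsp × 3/5 × 5 mL/tsp = 1.5 mL
whole-barley flour: 3 tbsp × 3/5 ÷ 16 tbsp/cup × 120 g/cup = 13.5 g
butter: 300 g × 3/5 ÷ 28.35 g/oz ≈ 6.3 oz
olive oil: 1.25 L × 3/5 × 1000 mL/L = 750.0 mL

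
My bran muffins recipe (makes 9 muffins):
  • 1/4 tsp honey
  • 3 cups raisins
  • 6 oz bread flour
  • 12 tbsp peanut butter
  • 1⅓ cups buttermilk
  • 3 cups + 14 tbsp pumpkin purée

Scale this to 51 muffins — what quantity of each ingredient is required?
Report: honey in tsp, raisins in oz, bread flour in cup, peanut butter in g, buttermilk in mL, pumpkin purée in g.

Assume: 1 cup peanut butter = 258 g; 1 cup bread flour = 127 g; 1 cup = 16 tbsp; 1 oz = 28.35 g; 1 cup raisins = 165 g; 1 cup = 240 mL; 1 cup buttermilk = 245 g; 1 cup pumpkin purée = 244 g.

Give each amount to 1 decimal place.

Scaling factor: 51/9 = 17/3.
honey: 0.25 tsp × 17/3 ≈ 1.4 tsp
raisins: 3 cup × 17/3 × 165 g/cup ÷ 28.35 g/oz ≈ 98.9 oz
bread flour: 6 oz × 17/3 × 28.35 g/oz ÷ 127 g/cup ≈ 7.6 cup
peanut butter: 12 tbsp × 17/3 ÷ 16 tbsp/cup × 258 g/cup = 1096.5 g
buttermilk: 4/3 cup × 17/3 × 240 mL/cup ≈ 1813.3 mL
pumpkin purée: (3 cup + 14 tbsp = 3.875 cup) × 17/3 × 244 g/cup ≈ 5357.8 g

honey: 1.4 tsp; raisins: 98.9 oz; bread flour: 7.6 cup; peanut butter: 1096.5 g; buttermilk: 1813.3 mL; pumpkin purée: 5357.8 g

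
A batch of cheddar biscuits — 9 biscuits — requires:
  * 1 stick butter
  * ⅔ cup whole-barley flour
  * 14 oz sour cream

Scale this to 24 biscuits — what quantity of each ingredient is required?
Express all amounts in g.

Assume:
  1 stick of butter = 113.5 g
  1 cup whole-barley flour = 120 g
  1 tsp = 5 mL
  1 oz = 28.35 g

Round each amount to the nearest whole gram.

Scaling factor: 24/9 = 8/3.
butter: 1 stick × 8/3 × 113.5 g/stick ≈ 303 g
whole-barley flour: 2/3 cup × 8/3 × 120 g/cup ≈ 213 g
sour cream: 14 oz × 8/3 × 28.35 g/oz ≈ 1058 g

butter: 303 g; whole-barley flour: 213 g; sour cream: 1058 g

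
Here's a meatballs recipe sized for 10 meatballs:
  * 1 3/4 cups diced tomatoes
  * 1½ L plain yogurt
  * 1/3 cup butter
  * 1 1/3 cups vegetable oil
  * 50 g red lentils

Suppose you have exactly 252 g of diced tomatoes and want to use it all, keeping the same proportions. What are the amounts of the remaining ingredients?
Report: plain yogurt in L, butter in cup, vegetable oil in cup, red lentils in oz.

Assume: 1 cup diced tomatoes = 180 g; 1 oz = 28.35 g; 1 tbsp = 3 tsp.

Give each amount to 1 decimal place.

The original recipe has 315 g of diced tomatoes, so the scaling factor is 252 ÷ 315 = 4/5 = 0.8.
plain yogurt: 1.5 L × 4/5 = 1.2 L
butter: 1/3 cup × 4/5 ≈ 0.3 cup
vegetable oil: 4/3 cup × 4/5 ≈ 1.1 cup
red lentils: 50 g × 4/5 ÷ 28.35 g/oz ≈ 1.4 oz

plain yogurt: 1.2 L; butter: 0.3 cup; vegetable oil: 1.1 cup; red lentils: 1.4 oz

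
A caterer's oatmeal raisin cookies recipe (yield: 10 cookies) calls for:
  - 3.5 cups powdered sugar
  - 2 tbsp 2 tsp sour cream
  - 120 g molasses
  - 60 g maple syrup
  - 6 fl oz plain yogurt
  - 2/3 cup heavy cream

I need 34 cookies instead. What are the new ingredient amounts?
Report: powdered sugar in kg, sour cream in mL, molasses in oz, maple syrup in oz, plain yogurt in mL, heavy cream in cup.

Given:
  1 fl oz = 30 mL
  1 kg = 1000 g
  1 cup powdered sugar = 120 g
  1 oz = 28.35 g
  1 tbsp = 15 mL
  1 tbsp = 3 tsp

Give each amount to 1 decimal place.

powdered sugar: 1.4 kg; sour cream: 136.0 mL; molasses: 14.4 oz; maple syrup: 7.2 oz; plain yogurt: 612.0 mL; heavy cream: 2.3 cup

Scaling factor: 34/10 = 17/5 = 3.4.
powdered sugar: 3.5 cup × 17/5 × 120 g/cup ÷ 1000 g/kg ≈ 1.4 kg
sour cream: (2 tbsp + 2 tsp = 8/3 tbsp) × 17/5 × 15 mL/tbsp = 136.0 mL
molasses: 120 g × 17/5 ÷ 28.35 g/oz ≈ 14.4 oz
maple syrup: 60 g × 17/5 ÷ 28.35 g/oz ≈ 7.2 oz
plain yogurt: 6 fl oz × 17/5 × 30 mL/fl oz = 612.0 mL
heavy cream: 2/3 cup × 17/5 ≈ 2.3 cup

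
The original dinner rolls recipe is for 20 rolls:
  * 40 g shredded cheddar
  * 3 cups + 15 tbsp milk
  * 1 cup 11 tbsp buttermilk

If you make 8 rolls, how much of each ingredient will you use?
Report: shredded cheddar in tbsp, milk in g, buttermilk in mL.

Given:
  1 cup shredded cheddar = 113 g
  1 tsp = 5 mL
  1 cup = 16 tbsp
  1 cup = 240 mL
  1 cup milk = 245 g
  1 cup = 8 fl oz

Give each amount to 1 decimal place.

Scaling factor: 8/20 = 2/5 = 0.4.
shredded cheddar: 40 g × 2/5 ÷ 113 g/cup × 16 tbsp/cup ≈ 2.3 tbsp
milk: (3 cup + 15 tbsp = 3.9375 cup) × 2/5 × 245 g/cup ≈ 385.9 g
buttermilk: (1 cup + 11 tbsp = 1.6875 cup) × 2/5 × 240 mL/cup = 162.0 mL

shredded cheddar: 2.3 tbsp; milk: 385.9 g; buttermilk: 162.0 mL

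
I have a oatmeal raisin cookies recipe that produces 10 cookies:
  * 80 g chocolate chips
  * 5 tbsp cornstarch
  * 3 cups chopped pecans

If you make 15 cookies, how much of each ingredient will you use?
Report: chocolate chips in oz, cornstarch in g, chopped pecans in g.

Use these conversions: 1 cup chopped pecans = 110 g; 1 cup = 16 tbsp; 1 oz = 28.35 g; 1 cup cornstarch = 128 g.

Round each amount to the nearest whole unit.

chocolate chips: 4 oz; cornstarch: 60 g; chopped pecans: 495 g

Scaling factor: 15/10 = 3/2 = 1.5.
chocolate chips: 80 g × 3/2 ÷ 28.35 g/oz ≈ 4 oz
cornstarch: 5 tbsp × 3/2 ÷ 16 tbsp/cup × 128 g/cup = 60 g
chopped pecans: 3 cup × 3/2 × 110 g/cup = 495 g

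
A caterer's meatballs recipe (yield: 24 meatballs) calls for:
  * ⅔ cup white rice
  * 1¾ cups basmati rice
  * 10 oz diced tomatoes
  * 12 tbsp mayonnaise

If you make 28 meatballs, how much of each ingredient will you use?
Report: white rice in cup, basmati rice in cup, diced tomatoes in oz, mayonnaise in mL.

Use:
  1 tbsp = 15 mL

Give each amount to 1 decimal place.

white rice: 0.8 cup; basmati rice: 2.0 cup; diced tomatoes: 11.7 oz; mayonnaise: 210.0 mL

Scaling factor: 28/24 = 7/6.
white rice: 2/3 cup × 7/6 ≈ 0.8 cup
basmati rice: 1.75 cup × 7/6 ≈ 2.0 cup
diced tomatoes: 10 oz × 7/6 ≈ 11.7 oz
mayonnaise: 12 tbsp × 7/6 × 15 mL/tbsp = 210.0 mL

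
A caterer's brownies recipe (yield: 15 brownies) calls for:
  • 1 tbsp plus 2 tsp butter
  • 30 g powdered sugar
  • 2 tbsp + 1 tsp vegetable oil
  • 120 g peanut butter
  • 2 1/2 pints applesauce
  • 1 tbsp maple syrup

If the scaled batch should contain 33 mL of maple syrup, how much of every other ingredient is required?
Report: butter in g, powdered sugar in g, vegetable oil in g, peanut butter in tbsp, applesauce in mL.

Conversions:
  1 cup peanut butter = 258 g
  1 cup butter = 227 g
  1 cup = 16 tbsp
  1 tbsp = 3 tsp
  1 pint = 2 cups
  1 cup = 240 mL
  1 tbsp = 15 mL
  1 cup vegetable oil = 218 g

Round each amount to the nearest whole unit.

butter: 52 g; powdered sugar: 66 g; vegetable oil: 70 g; peanut butter: 16 tbsp; applesauce: 2640 mL

The original recipe has 15 mL of maple syrup, so the scaling factor is 33 ÷ 15 = 11/5 = 2.2.
butter: (1 tbsp + 2 tsp = 5/3 tbsp) × 11/5 ÷ 16 tbsp/cup × 227 g/cup ≈ 52 g
powdered sugar: 30 g × 11/5 = 66 g
vegetable oil: (2 tbsp + 1 tsp = 7/3 tbsp) × 11/5 ÷ 16 tbsp/cup × 218 g/cup ≈ 70 g
peanut butter: 120 g × 11/5 ÷ 258 g/cup × 16 tbsp/cup ≈ 16 tbsp
applesauce: 2.5 pint × 11/5 × 2 cup/pint × 240 mL/cup = 2640 mL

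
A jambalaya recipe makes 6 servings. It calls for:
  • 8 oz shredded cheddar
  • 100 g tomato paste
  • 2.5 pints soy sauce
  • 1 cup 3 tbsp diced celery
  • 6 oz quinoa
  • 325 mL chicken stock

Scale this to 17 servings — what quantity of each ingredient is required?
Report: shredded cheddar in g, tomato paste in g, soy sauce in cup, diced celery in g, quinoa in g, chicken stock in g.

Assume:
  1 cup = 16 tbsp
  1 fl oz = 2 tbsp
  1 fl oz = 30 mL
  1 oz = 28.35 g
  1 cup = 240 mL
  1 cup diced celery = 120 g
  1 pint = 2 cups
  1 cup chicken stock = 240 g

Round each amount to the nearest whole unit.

shredded cheddar: 643 g; tomato paste: 283 g; soy sauce: 14 cup; diced celery: 404 g; quinoa: 482 g; chicken stock: 921 g

Scaling factor: 17/6.
shredded cheddar: 8 oz × 17/6 × 28.35 g/oz ≈ 643 g
tomato paste: 100 g × 17/6 ≈ 283 g
soy sauce: 2.5 pint × 17/6 × 2 cup/pint ≈ 14 cup
diced celery: (1 cup + 3 tbsp = 1.1875 cup) × 17/6 × 120 g/cup ≈ 404 g
quinoa: 6 oz × 17/6 × 28.35 g/oz ≈ 482 g
chicken stock: 325 mL × 17/6 ÷ 240 mL/cup × 240 g/cup ≈ 921 g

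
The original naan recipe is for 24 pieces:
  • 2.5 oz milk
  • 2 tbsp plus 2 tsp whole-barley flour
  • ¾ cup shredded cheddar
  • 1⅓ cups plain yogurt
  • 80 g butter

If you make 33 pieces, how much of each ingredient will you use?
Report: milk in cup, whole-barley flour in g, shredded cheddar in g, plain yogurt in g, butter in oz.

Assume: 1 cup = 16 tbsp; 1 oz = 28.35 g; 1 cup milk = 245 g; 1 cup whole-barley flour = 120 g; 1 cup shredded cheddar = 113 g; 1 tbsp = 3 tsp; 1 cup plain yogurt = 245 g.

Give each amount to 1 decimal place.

milk: 0.4 cup; whole-barley flour: 27.5 g; shredded cheddar: 116.5 g; plain yogurt: 449.2 g; butter: 3.9 oz

Scaling factor: 33/24 = 11/8 = 1.375.
milk: 2.5 oz × 11/8 × 28.35 g/oz ÷ 245 g/cup ≈ 0.4 cup
whole-barley flour: (2 tbsp + 2 tsp = 8/3 tbsp) × 11/8 ÷ 16 tbsp/cup × 120 g/cup = 27.5 g
shredded cheddar: 0.75 cup × 11/8 × 113 g/cup ≈ 116.5 g
plain yogurt: 4/3 cup × 11/8 × 245 g/cup ≈ 449.2 g
butter: 80 g × 11/8 ÷ 28.35 g/oz ≈ 3.9 oz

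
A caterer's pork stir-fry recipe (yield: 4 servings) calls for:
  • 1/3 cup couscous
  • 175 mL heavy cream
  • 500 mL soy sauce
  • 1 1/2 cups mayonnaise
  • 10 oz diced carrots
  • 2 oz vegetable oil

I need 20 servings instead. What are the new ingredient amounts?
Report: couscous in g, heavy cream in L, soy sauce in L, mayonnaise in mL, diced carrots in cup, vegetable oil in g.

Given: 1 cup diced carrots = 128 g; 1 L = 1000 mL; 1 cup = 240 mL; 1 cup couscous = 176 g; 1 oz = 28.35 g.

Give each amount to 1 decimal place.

couscous: 293.3 g; heavy cream: 0.9 L; soy sauce: 2.5 L; mayonnaise: 1800.0 mL; diced carrots: 11.1 cup; vegetable oil: 283.5 g

Scaling factor: 20/4 = 5.
couscous: 1/3 cup × 5 × 176 g/cup ≈ 293.3 g
heavy cream: 175 mL × 5 ÷ 1000 mL/L ≈ 0.9 L
soy sauce: 500 mL × 5 ÷ 1000 mL/L = 2.5 L
mayonnaise: 1.5 cup × 5 × 240 mL/cup = 1800.0 mL
diced carrots: 10 oz × 5 × 28.35 g/oz ÷ 128 g/cup ≈ 11.1 cup
vegetable oil: 2 oz × 5 × 28.35 g/oz = 283.5 g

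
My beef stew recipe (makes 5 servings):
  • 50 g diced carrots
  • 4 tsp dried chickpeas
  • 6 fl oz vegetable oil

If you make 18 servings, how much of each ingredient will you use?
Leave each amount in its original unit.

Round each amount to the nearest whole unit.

Scaling factor: 18/5 = 3.6.
diced carrots: 50 g × 18/5 = 180 g
dried chickpeas: 4 tsp × 18/5 ≈ 14 tsp
vegetable oil: 6 fl oz × 18/5 ≈ 22 fl oz

diced carrots: 180 g; dried chickpeas: 14 tsp; vegetable oil: 22 fl oz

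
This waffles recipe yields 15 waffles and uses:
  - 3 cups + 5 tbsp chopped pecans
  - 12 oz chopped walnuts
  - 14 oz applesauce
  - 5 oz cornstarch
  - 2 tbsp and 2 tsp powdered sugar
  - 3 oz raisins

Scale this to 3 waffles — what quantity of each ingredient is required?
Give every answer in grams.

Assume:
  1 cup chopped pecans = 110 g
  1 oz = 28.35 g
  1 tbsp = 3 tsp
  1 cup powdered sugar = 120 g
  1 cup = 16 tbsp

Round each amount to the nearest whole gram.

chopped pecans: 73 g; chopped walnuts: 68 g; applesauce: 79 g; cornstarch: 28 g; powdered sugar: 4 g; raisins: 17 g

Scaling factor: 3/15 = 1/5 = 0.2.
chopped pecans: (3 cup + 5 tbsp = 3.3125 cup) × 1/5 × 110 g/cup ≈ 73 g
chopped walnuts: 12 oz × 1/5 × 28.35 g/oz ≈ 68 g
applesauce: 14 oz × 1/5 × 28.35 g/oz ≈ 79 g
cornstarch: 5 oz × 1/5 × 28.35 g/oz ≈ 28 g
powdered sugar: (2 tbsp + 2 tsp = 8/3 tbsp) × 1/5 ÷ 16 tbsp/cup × 120 g/cup = 4 g
raisins: 3 oz × 1/5 × 28.35 g/oz ≈ 17 g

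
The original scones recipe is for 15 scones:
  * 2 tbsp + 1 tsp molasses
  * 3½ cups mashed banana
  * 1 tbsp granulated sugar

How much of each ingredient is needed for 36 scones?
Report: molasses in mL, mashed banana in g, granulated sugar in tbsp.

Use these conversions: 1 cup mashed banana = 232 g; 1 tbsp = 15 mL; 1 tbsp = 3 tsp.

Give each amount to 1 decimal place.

molasses: 84.0 mL; mashed banana: 1948.8 g; granulated sugar: 2.4 tbsp

Scaling factor: 36/15 = 12/5 = 2.4.
molasses: (2 tbsp + 1 tsp = 7/3 tbsp) × 12/5 × 15 mL/tbsp = 84.0 mL
mashed banana: 3.5 cup × 12/5 × 232 g/cup = 1948.8 g
granulated sugar: 1 tbsp × 12/5 = 2.4 tbsp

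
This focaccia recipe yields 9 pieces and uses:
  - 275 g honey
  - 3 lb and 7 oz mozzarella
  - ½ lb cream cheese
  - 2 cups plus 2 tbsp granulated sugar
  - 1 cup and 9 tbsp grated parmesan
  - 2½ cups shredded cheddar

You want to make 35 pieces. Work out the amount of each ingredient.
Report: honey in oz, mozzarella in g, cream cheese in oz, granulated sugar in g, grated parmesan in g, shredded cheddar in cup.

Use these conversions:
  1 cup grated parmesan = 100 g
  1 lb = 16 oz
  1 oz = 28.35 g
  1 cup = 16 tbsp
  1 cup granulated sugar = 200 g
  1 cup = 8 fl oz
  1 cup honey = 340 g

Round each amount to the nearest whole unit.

Scaling factor: 35/9.
honey: 275 g × 35/9 ÷ 28.35 g/oz ≈ 38 oz
mozzarella: (3 lb + 7 oz = 3.4375 lb) × 35/9 × 16 oz/lb × 28.35 g/oz ≈ 6064 g
cream cheese: 0.5 lb × 35/9 × 16 oz/lb ≈ 31 oz
granulated sugar: (2 cup + 2 tbsp = 2.125 cup) × 35/9 × 200 g/cup ≈ 1653 g
grated parmesan: (1 cup + 9 tbsp = 1.5625 cup) × 35/9 × 100 g/cup ≈ 608 g
shredded cheddar: 2.5 cup × 35/9 ≈ 10 cup

honey: 38 oz; mozzarella: 6064 g; cream cheese: 31 oz; granulated sugar: 1653 g; grated parmesan: 608 g; shredded cheddar: 10 cup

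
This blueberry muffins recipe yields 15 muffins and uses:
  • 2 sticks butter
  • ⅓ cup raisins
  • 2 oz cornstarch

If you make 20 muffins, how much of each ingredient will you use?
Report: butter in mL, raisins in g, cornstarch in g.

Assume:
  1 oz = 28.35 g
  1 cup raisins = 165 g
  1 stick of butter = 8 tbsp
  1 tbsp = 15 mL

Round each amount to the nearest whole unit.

Scaling factor: 20/15 = 4/3.
butter: 2 stick × 4/3 × 8 tbsp/stick × 15 mL/tbsp = 320 mL
raisins: 1/3 cup × 4/3 × 165 g/cup ≈ 73 g
cornstarch: 2 oz × 4/3 × 28.35 g/oz ≈ 76 g

butter: 320 mL; raisins: 73 g; cornstarch: 76 g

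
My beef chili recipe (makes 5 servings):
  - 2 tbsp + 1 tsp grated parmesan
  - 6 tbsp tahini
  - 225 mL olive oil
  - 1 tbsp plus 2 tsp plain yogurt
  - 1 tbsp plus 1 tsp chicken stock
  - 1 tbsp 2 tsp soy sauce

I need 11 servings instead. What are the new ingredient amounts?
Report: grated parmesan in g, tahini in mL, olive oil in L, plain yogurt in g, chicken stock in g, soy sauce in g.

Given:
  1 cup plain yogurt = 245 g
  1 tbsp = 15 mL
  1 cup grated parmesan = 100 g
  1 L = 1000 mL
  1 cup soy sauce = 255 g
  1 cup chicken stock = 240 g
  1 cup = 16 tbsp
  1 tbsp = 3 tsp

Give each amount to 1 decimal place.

Scaling factor: 11/5 = 2.2.
grated parmesan: (2 tbsp + 1 tsp = 7/3 tbsp) × 11/5 ÷ 16 tbsp/cup × 100 g/cup ≈ 32.1 g
tahini: 6 tbsp × 11/5 × 15 mL/tbsp = 198.0 mL
olive oil: 225 mL × 11/5 ÷ 1000 mL/L ≈ 0.5 L
plain yogurt: (1 tbsp + 2 tsp = 5/3 tbsp) × 11/5 ÷ 16 tbsp/cup × 245 g/cup ≈ 56.1 g
chicken stock: (1 tbsp + 1 tsp = 4/3 tbsp) × 11/5 ÷ 16 tbsp/cup × 240 g/cup = 44.0 g
soy sauce: (1 tbsp + 2 tsp = 5/3 tbsp) × 11/5 ÷ 16 tbsp/cup × 255 g/cup ≈ 58.4 g

grated parmesan: 32.1 g; tahini: 198.0 mL; olive oil: 0.5 L; plain yogurt: 56.1 g; chicken stock: 44.0 g; soy sauce: 58.4 g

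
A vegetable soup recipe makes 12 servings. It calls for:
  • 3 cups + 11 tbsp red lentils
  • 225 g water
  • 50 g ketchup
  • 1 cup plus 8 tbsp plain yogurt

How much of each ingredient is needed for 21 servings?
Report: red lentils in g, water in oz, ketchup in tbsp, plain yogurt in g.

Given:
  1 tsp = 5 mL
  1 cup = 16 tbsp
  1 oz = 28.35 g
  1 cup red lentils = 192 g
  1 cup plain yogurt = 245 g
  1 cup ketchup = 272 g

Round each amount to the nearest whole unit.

Scaling factor: 21/12 = 7/4 = 1.75.
red lentils: (3 cup + 11 tbsp = 3.6875 cup) × 7/4 × 192 g/cup = 1239 g
water: 225 g × 7/4 ÷ 28.35 g/oz ≈ 14 oz
ketchup: 50 g × 7/4 ÷ 272 g/cup × 16 tbsp/cup ≈ 5 tbsp
plain yogurt: (1 cup + 8 tbsp = 1.5 cup) × 7/4 × 245 g/cup ≈ 643 g

red lentils: 1239 g; water: 14 oz; ketchup: 5 tbsp; plain yogurt: 643 g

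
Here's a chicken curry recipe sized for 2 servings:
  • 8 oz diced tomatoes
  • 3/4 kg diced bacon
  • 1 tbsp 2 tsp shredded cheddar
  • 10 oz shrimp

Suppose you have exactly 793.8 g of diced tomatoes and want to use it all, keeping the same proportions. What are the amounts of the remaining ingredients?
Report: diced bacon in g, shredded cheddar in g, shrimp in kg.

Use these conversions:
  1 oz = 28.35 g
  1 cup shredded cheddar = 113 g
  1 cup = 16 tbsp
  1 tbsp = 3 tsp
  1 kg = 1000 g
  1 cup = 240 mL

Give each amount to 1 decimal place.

The original recipe has 226.8 g of diced tomatoes, so the scaling factor is 793.8 ÷ 226.8 = 7/2 = 3.5.
diced bacon: 0.75 kg × 7/2 × 1000 g/kg = 2625.0 g
shredded cheddar: (1 tbsp + 2 tsp = 5/3 tbsp) × 7/2 ÷ 16 tbsp/cup × 113 g/cup ≈ 41.2 g
shrimp: 10 oz × 7/2 × 28.35 g/oz ÷ 1000 g/kg ≈ 1.0 kg

diced bacon: 2625.0 g; shredded cheddar: 41.2 g; shrimp: 1.0 kg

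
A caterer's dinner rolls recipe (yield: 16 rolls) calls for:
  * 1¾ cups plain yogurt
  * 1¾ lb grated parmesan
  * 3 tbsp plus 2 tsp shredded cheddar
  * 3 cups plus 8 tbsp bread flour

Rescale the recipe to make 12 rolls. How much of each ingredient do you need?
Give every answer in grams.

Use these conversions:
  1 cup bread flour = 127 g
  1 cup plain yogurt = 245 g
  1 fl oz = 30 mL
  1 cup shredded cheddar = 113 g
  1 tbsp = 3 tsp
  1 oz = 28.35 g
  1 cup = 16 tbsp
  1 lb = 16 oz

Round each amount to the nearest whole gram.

plain yogurt: 322 g; grated parmesan: 595 g; shredded cheddar: 19 g; bread flour: 333 g

Scaling factor: 12/16 = 3/4 = 0.75.
plain yogurt: 1.75 cup × 3/4 × 245 g/cup ≈ 322 g
grated parmesan: 1.75 lb × 3/4 × 16 oz/lb × 28.35 g/oz ≈ 595 g
shredded cheddar: (3 tbsp + 2 tsp = 11/3 tbsp) × 3/4 ÷ 16 tbsp/cup × 113 g/cup ≈ 19 g
bread flour: (3 cup + 8 tbsp = 3.5 cup) × 3/4 × 127 g/cup ≈ 333 g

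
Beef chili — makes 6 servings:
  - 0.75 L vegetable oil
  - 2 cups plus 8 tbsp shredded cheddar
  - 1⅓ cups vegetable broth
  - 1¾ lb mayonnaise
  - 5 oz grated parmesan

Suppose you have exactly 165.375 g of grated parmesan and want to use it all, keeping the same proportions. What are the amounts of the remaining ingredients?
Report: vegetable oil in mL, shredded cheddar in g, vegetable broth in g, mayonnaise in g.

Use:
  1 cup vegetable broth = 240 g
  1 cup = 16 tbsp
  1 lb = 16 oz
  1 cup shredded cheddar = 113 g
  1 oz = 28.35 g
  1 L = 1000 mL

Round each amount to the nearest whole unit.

The original recipe has 141.75 g of grated parmesan, so the scaling factor is 165.375 ÷ 141.75 = 7/6.
vegetable oil: 0.75 L × 7/6 × 1000 mL/L = 875 mL
shredded cheddar: (2 cup + 8 tbsp = 2.5 cup) × 7/6 × 113 g/cup ≈ 330 g
vegetable broth: 4/3 cup × 7/6 × 240 g/cup ≈ 373 g
mayonnaise: 1.75 lb × 7/6 × 16 oz/lb × 28.35 g/oz ≈ 926 g

vegetable oil: 875 mL; shredded cheddar: 330 g; vegetable broth: 373 g; mayonnaise: 926 g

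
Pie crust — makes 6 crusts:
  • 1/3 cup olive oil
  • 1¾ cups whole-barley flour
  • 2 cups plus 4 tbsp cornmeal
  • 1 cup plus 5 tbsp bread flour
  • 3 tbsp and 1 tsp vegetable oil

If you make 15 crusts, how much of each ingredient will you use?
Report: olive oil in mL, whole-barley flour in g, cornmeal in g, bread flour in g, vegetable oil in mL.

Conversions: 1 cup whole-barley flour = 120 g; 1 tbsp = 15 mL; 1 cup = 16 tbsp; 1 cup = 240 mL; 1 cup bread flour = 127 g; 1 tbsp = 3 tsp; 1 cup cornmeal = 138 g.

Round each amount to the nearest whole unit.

Scaling factor: 15/6 = 5/2 = 2.5.
olive oil: 1/3 cup × 5/2 × 240 mL/cup = 200 mL
whole-barley flour: 1.75 cup × 5/2 × 120 g/cup = 525 g
cornmeal: (2 cup + 4 tbsp = 2.25 cup) × 5/2 × 138 g/cup ≈ 776 g
bread flour: (1 cup + 5 tbsp = 1.3125 cup) × 5/2 × 127 g/cup ≈ 417 g
vegetable oil: (3 tbsp + 1 tsp = 10/3 tbsp) × 5/2 × 15 mL/tbsp = 125 mL

olive oil: 200 mL; whole-barley flour: 525 g; cornmeal: 776 g; bread flour: 417 g; vegetable oil: 125 mL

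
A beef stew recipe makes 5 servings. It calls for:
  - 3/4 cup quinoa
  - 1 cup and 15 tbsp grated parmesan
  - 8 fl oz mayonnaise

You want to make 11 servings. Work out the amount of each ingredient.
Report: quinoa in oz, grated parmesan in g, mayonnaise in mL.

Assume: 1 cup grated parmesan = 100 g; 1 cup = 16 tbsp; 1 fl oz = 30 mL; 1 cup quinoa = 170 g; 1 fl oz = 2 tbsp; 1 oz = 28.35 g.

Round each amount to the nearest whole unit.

Scaling factor: 11/5 = 2.2.
quinoa: 0.75 cup × 11/5 × 170 g/cup ÷ 28.35 g/oz ≈ 10 oz
grated parmesan: (1 cup + 15 tbsp = 1.9375 cup) × 11/5 × 100 g/cup ≈ 426 g
mayonnaise: 8 fl oz × 11/5 × 30 mL/fl oz = 528 mL

quinoa: 10 oz; grated parmesan: 426 g; mayonnaise: 528 mL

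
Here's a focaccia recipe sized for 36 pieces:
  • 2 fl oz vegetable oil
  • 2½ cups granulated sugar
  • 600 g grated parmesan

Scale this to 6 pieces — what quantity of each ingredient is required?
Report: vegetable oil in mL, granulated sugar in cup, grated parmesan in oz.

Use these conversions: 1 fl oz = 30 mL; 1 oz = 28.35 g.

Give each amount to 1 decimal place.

vegetable oil: 10.0 mL; granulated sugar: 0.4 cup; grated parmesan: 3.5 oz

Scaling factor: 6/36 = 1/6.
vegetable oil: 2 fl oz × 1/6 × 30 mL/fl oz = 10.0 mL
granulated sugar: 2.5 cup × 1/6 ≈ 0.4 cup
grated parmesan: 600 g × 1/6 ÷ 28.35 g/oz ≈ 3.5 oz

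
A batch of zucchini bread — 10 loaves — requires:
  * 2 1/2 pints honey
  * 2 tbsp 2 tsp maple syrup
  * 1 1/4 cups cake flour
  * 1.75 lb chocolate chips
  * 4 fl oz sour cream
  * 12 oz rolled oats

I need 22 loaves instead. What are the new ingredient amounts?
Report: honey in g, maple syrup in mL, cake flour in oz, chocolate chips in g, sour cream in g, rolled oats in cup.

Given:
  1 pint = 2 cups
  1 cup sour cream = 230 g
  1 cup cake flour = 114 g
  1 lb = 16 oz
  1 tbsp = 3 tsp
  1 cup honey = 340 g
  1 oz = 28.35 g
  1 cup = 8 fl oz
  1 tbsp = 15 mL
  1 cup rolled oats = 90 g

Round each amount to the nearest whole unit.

honey: 3740 g; maple syrup: 88 mL; cake flour: 11 oz; chocolate chips: 1746 g; sour cream: 253 g; rolled oats: 8 cup

Scaling factor: 22/10 = 11/5 = 2.2.
honey: 2.5 pint × 11/5 × 2 cup/pint × 340 g/cup = 3740 g
maple syrup: (2 tbsp + 2 tsp = 8/3 tbsp) × 11/5 × 15 mL/tbsp = 88 mL
cake flour: 1.25 cup × 11/5 × 114 g/cup ÷ 28.35 g/oz ≈ 11 oz
chocolate chips: 1.75 lb × 11/5 × 16 oz/lb × 28.35 g/oz ≈ 1746 g
sour cream: 4 fl oz × 11/5 ÷ 8 fl oz/cup × 230 g/cup = 253 g
rolled oats: 12 oz × 11/5 × 28.35 g/oz ÷ 90 g/cup ≈ 8 cup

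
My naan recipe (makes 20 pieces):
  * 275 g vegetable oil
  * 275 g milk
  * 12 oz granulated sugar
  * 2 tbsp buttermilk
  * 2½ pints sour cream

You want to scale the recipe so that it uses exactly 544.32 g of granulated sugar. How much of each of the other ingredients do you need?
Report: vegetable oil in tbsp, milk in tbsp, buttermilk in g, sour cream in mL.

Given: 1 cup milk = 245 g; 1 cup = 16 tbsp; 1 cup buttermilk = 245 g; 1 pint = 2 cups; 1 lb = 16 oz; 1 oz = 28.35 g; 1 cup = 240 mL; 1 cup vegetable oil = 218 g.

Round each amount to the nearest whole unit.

vegetable oil: 32 tbsp; milk: 29 tbsp; buttermilk: 49 g; sour cream: 1920 mL

The original recipe has 340.2 g of granulated sugar, so the scaling factor is 544.32 ÷ 340.2 = 8/5 = 1.6.
vegetable oil: 275 g × 8/5 ÷ 218 g/cup × 16 tbsp/cup ≈ 32 tbsp
milk: 275 g × 8/5 ÷ 245 g/cup × 16 tbsp/cup ≈ 29 tbsp
buttermilk: 2 tbsp × 8/5 ÷ 16 tbsp/cup × 245 g/cup = 49 g
sour cream: 2.5 pint × 8/5 × 2 cup/pint × 240 mL/cup = 1920 mL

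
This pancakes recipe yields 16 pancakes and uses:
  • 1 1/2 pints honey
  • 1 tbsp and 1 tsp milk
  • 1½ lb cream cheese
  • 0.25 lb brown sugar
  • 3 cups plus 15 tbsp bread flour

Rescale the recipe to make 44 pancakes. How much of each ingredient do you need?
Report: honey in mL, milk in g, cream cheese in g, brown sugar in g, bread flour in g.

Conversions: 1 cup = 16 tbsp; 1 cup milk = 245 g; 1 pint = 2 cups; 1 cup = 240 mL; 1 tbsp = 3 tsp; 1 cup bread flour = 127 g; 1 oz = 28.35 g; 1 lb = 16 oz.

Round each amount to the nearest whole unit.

Scaling factor: 44/16 = 11/4 = 2.75.
honey: 1.5 pint × 11/4 × 2 cup/pint × 240 mL/cup = 1980 mL
milk: (1 tbsp + 1 tsp = 4/3 tbsp) × 11/4 ÷ 16 tbsp/cup × 245 g/cup ≈ 56 g
cream cheese: 1.5 lb × 11/4 × 16 oz/lb × 28.35 g/oz ≈ 1871 g
brown sugar: 0.25 lb × 11/4 × 16 oz/lb × 28.35 g/oz ≈ 312 g
bread flour: (3 cup + 15 tbsp = 3.9375 cup) × 11/4 × 127 g/cup ≈ 1375 g

honey: 1980 mL; milk: 56 g; cream cheese: 1871 g; brown sugar: 312 g; bread flour: 1375 g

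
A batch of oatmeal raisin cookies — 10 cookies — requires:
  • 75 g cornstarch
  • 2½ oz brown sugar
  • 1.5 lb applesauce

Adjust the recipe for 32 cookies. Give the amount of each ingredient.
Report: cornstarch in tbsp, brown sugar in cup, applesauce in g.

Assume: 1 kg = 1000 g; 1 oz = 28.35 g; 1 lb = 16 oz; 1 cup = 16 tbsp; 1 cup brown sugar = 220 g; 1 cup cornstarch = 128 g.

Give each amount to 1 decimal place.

Scaling factor: 32/10 = 16/5 = 3.2.
cornstarch: 75 g × 16/5 ÷ 128 g/cup × 16 tbsp/cup = 30.0 tbsp
brown sugar: 2.5 oz × 16/5 × 28.35 g/oz ÷ 220 g/cup ≈ 1.0 cup
applesauce: 1.5 lb × 16/5 × 16 oz/lb × 28.35 g/oz ≈ 2177.3 g

cornstarch: 30.0 tbsp; brown sugar: 1.0 cup; applesauce: 2177.3 g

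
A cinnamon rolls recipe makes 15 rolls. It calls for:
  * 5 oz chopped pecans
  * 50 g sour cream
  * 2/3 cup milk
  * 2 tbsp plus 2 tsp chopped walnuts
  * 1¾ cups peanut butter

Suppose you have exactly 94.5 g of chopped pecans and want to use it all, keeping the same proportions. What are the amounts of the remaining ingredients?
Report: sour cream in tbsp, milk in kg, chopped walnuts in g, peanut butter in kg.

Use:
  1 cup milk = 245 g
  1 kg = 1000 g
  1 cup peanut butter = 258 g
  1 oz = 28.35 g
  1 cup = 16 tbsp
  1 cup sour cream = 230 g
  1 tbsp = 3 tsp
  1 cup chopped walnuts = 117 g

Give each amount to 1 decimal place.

sour cream: 2.3 tbsp; milk: 0.1 kg; chopped walnuts: 13.0 g; peanut butter: 0.3 kg

The original recipe has 141.75 g of chopped pecans, so the scaling factor is 94.5 ÷ 141.75 = 2/3.
sour cream: 50 g × 2/3 ÷ 230 g/cup × 16 tbsp/cup ≈ 2.3 tbsp
milk: 2/3 cup × 2/3 × 245 g/cup ÷ 1000 g/kg ≈ 0.1 kg
chopped walnuts: (2 tbsp + 2 tsp = 8/3 tbsp) × 2/3 ÷ 16 tbsp/cup × 117 g/cup = 13.0 g
peanut butter: 1.75 cup × 2/3 × 258 g/cup ÷ 1000 g/kg ≈ 0.3 kg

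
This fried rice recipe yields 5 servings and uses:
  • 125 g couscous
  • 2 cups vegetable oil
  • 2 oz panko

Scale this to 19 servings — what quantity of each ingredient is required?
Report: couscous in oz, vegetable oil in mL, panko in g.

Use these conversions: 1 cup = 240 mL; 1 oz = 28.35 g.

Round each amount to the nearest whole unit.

Scaling factor: 19/5 = 3.8.
couscous: 125 g × 19/5 ÷ 28.35 g/oz ≈ 17 oz
vegetable oil: 2 cup × 19/5 × 240 mL/cup = 1824 mL
panko: 2 oz × 19/5 × 28.35 g/oz ≈ 215 g

couscous: 17 oz; vegetable oil: 1824 mL; panko: 215 g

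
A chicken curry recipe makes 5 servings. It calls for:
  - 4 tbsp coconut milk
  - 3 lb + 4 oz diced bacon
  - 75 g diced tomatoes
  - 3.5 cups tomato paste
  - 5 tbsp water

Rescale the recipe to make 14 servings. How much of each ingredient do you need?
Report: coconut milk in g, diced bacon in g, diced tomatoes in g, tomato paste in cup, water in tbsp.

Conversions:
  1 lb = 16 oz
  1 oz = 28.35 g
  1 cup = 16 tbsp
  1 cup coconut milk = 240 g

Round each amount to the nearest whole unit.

coconut milk: 168 g; diced bacon: 4128 g; diced tomatoes: 210 g; tomato paste: 10 cup; water: 14 tbsp

Scaling factor: 14/5 = 2.8.
coconut milk: 4 tbsp × 14/5 ÷ 16 tbsp/cup × 240 g/cup = 168 g
diced bacon: (3 lb + 4 oz = 3.25 lb) × 14/5 × 16 oz/lb × 28.35 g/oz ≈ 4128 g
diced tomatoes: 75 g × 14/5 = 210 g
tomato paste: 3.5 cup × 14/5 ≈ 10 cup
water: 5 tbsp × 14/5 = 14 tbsp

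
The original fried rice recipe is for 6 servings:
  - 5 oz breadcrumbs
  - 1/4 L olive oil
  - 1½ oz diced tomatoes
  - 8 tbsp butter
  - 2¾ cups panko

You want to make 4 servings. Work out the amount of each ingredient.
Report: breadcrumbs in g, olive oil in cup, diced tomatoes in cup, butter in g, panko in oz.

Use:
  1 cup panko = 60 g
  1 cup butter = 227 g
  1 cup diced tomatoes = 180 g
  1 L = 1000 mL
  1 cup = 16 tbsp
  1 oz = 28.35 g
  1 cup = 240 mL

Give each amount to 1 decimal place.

Scaling factor: 4/6 = 2/3.
breadcrumbs: 5 oz × 2/3 × 28.35 g/oz = 94.5 g
olive oil: 0.25 L × 2/3 × 1000 mL/L ÷ 240 mL/cup ≈ 0.7 cup
diced tomatoes: 1.5 oz × 2/3 × 28.35 g/oz ÷ 180 g/cup ≈ 0.2 cup
butter: 8 tbsp × 2/3 ÷ 16 tbsp/cup × 227 g/cup ≈ 75.7 g
panko: 2.75 cup × 2/3 × 60 g/cup ÷ 28.35 g/oz ≈ 3.9 oz

breadcrumbs: 94.5 g; olive oil: 0.7 cup; diced tomatoes: 0.2 cup; butter: 75.7 g; panko: 3.9 oz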